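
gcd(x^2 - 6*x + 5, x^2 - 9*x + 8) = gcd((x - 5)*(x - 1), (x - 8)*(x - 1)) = x - 1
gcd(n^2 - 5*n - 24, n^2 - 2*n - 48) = n - 8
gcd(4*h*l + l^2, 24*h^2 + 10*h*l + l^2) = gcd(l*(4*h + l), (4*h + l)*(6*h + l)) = 4*h + l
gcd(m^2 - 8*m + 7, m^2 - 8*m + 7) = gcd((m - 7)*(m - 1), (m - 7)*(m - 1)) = m^2 - 8*m + 7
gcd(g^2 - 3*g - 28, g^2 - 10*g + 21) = g - 7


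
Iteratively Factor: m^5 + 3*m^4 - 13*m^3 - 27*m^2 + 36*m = (m - 1)*(m^4 + 4*m^3 - 9*m^2 - 36*m) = (m - 1)*(m + 3)*(m^3 + m^2 - 12*m) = (m - 1)*(m + 3)*(m + 4)*(m^2 - 3*m) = (m - 3)*(m - 1)*(m + 3)*(m + 4)*(m)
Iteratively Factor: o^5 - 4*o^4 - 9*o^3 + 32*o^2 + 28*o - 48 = (o - 4)*(o^4 - 9*o^2 - 4*o + 12) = (o - 4)*(o - 3)*(o^3 + 3*o^2 - 4) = (o - 4)*(o - 3)*(o + 2)*(o^2 + o - 2) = (o - 4)*(o - 3)*(o - 1)*(o + 2)*(o + 2)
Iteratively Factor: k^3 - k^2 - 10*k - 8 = (k - 4)*(k^2 + 3*k + 2) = (k - 4)*(k + 2)*(k + 1)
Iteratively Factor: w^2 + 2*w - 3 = (w - 1)*(w + 3)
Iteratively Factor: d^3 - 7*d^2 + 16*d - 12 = (d - 3)*(d^2 - 4*d + 4) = (d - 3)*(d - 2)*(d - 2)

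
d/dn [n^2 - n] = 2*n - 1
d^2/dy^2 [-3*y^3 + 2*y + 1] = -18*y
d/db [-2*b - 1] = -2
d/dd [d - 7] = 1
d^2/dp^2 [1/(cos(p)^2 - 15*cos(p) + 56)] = (-4*sin(p)^4 + 3*sin(p)^2 - 3585*cos(p)/4 + 45*cos(3*p)/4 + 339)/((cos(p) - 8)^3*(cos(p) - 7)^3)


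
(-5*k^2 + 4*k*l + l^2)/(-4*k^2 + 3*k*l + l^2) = (5*k + l)/(4*k + l)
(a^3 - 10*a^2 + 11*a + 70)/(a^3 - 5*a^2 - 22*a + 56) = (a^2 - 3*a - 10)/(a^2 + 2*a - 8)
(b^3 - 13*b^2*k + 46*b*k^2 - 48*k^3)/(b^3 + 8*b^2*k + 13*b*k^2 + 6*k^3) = (b^3 - 13*b^2*k + 46*b*k^2 - 48*k^3)/(b^3 + 8*b^2*k + 13*b*k^2 + 6*k^3)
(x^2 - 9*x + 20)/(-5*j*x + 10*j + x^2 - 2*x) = (-x^2 + 9*x - 20)/(5*j*x - 10*j - x^2 + 2*x)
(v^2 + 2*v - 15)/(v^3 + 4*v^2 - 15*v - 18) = (v + 5)/(v^2 + 7*v + 6)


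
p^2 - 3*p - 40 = (p - 8)*(p + 5)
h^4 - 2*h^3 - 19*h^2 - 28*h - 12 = (h - 6)*(h + 1)^2*(h + 2)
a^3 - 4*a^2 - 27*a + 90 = (a - 6)*(a - 3)*(a + 5)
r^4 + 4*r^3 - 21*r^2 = r^2*(r - 3)*(r + 7)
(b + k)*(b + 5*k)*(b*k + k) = b^3*k + 6*b^2*k^2 + b^2*k + 5*b*k^3 + 6*b*k^2 + 5*k^3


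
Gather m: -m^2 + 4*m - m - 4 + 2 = -m^2 + 3*m - 2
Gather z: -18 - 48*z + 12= -48*z - 6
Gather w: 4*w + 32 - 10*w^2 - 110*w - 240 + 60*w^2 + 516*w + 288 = 50*w^2 + 410*w + 80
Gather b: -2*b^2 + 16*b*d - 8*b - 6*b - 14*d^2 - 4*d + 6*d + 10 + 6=-2*b^2 + b*(16*d - 14) - 14*d^2 + 2*d + 16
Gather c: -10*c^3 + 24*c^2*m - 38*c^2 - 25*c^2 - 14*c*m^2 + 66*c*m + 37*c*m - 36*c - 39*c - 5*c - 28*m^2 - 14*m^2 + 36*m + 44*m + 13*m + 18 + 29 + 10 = -10*c^3 + c^2*(24*m - 63) + c*(-14*m^2 + 103*m - 80) - 42*m^2 + 93*m + 57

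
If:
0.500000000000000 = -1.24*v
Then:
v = -0.40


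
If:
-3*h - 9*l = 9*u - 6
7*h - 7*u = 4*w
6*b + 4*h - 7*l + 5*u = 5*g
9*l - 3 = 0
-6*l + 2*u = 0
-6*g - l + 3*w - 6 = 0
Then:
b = -941/432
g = -265/72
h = -2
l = 1/3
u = 1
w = -21/4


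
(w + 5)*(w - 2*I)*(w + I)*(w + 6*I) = w^4 + 5*w^3 + 5*I*w^3 + 8*w^2 + 25*I*w^2 + 40*w + 12*I*w + 60*I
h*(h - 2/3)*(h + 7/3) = h^3 + 5*h^2/3 - 14*h/9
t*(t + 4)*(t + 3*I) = t^3 + 4*t^2 + 3*I*t^2 + 12*I*t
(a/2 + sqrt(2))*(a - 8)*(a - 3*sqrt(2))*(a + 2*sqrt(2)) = a^4/2 - 4*a^3 + sqrt(2)*a^3/2 - 8*a^2 - 4*sqrt(2)*a^2 - 12*sqrt(2)*a + 64*a + 96*sqrt(2)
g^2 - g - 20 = (g - 5)*(g + 4)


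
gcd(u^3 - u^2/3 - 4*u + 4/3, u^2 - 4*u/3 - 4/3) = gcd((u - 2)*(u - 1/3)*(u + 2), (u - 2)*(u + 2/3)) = u - 2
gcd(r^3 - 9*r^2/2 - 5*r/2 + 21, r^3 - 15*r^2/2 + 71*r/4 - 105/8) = r - 7/2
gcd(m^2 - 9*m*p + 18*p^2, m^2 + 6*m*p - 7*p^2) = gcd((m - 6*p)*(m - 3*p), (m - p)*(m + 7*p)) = 1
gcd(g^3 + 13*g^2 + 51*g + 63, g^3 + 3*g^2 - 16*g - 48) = g + 3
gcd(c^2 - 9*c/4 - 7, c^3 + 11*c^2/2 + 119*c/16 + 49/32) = c + 7/4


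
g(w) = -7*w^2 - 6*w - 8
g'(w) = -14*w - 6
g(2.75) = -77.44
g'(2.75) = -44.50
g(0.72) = -15.95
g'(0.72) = -16.08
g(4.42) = -171.27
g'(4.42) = -67.88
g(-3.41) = -68.94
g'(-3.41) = 41.74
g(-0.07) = -7.61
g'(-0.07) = -5.02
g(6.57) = -349.57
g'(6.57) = -97.98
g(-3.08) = -55.92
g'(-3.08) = 37.12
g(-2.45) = -35.32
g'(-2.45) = 28.30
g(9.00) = -629.00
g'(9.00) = -132.00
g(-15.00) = -1493.00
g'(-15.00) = 204.00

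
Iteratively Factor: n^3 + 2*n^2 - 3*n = (n + 3)*(n^2 - n) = n*(n + 3)*(n - 1)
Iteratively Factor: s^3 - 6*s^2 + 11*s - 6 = (s - 2)*(s^2 - 4*s + 3) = (s - 2)*(s - 1)*(s - 3)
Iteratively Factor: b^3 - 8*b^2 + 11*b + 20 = (b - 5)*(b^2 - 3*b - 4) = (b - 5)*(b + 1)*(b - 4)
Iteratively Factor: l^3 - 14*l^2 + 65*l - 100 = (l - 5)*(l^2 - 9*l + 20) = (l - 5)^2*(l - 4)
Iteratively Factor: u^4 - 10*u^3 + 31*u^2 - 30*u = (u)*(u^3 - 10*u^2 + 31*u - 30) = u*(u - 5)*(u^2 - 5*u + 6) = u*(u - 5)*(u - 2)*(u - 3)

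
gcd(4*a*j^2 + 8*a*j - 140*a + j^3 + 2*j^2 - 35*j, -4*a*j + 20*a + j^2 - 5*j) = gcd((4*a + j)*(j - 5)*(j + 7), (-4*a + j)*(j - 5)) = j - 5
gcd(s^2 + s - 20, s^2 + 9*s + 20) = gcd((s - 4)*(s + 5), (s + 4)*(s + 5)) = s + 5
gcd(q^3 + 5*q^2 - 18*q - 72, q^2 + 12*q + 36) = q + 6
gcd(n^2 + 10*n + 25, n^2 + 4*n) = 1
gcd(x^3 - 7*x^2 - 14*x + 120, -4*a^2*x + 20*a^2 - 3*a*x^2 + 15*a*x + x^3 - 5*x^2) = x - 5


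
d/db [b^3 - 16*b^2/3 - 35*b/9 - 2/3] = 3*b^2 - 32*b/3 - 35/9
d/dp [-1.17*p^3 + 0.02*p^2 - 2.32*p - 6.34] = -3.51*p^2 + 0.04*p - 2.32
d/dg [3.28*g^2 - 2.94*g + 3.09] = 6.56*g - 2.94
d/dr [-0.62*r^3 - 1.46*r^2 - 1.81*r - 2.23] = -1.86*r^2 - 2.92*r - 1.81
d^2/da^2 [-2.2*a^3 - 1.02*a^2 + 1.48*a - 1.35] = -13.2*a - 2.04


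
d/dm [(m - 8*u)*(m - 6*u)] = 2*m - 14*u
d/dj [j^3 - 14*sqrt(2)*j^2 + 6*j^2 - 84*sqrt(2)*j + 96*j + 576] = 3*j^2 - 28*sqrt(2)*j + 12*j - 84*sqrt(2) + 96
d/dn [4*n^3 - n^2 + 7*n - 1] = 12*n^2 - 2*n + 7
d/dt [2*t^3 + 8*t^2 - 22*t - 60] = 6*t^2 + 16*t - 22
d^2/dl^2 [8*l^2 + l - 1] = 16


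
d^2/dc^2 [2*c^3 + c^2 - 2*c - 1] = 12*c + 2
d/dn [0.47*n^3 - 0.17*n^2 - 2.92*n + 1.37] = 1.41*n^2 - 0.34*n - 2.92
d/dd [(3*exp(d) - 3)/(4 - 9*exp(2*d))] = 3*(-18*(1 - exp(d))*exp(d) - 9*exp(2*d) + 4)*exp(d)/(9*exp(2*d) - 4)^2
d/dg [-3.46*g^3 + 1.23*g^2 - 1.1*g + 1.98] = -10.38*g^2 + 2.46*g - 1.1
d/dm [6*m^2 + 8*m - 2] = 12*m + 8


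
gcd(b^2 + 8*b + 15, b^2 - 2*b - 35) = b + 5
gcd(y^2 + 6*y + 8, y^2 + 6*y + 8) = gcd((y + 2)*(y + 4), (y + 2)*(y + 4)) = y^2 + 6*y + 8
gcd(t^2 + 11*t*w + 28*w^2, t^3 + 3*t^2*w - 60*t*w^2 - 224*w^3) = t^2 + 11*t*w + 28*w^2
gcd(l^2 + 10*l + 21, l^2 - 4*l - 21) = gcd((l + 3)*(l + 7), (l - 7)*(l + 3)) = l + 3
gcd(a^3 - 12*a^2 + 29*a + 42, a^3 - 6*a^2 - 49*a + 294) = a^2 - 13*a + 42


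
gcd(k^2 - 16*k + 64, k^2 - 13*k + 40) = k - 8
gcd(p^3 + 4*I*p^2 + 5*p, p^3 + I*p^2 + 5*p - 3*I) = p - I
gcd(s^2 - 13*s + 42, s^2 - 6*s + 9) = 1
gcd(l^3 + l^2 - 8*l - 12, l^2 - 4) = l + 2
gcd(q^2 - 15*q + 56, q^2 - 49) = q - 7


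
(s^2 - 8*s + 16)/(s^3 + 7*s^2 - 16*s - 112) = (s - 4)/(s^2 + 11*s + 28)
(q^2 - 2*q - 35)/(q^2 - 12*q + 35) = (q + 5)/(q - 5)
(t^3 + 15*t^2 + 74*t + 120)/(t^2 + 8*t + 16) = (t^2 + 11*t + 30)/(t + 4)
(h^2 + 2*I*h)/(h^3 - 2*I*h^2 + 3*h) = (h + 2*I)/(h^2 - 2*I*h + 3)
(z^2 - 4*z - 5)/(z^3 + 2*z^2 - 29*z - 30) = 1/(z + 6)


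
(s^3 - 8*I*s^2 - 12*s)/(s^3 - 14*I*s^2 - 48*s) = (s - 2*I)/(s - 8*I)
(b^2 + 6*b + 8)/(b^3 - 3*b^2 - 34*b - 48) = (b + 4)/(b^2 - 5*b - 24)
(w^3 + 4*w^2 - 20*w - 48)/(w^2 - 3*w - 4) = (w^2 + 8*w + 12)/(w + 1)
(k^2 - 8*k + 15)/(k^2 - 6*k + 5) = (k - 3)/(k - 1)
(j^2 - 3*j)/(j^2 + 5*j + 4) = j*(j - 3)/(j^2 + 5*j + 4)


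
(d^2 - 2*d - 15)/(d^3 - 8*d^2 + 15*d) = (d + 3)/(d*(d - 3))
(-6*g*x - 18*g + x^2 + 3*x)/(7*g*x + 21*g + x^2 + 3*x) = (-6*g + x)/(7*g + x)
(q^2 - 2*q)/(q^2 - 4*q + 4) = q/(q - 2)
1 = 1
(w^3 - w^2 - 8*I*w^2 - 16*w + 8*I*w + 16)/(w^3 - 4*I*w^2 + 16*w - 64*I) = (w - 1)/(w + 4*I)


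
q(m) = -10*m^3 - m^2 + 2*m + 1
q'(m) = -30*m^2 - 2*m + 2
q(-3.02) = 261.28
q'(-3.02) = -265.57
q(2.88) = -240.41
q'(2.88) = -252.59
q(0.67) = -1.12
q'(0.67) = -12.81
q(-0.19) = 0.65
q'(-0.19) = 1.30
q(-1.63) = 38.39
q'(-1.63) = -74.45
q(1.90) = -67.40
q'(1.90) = -110.10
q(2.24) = -111.93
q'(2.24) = -153.01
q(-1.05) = 9.37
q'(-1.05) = -28.98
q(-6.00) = 2113.00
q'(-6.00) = -1066.00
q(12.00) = -17399.00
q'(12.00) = -4342.00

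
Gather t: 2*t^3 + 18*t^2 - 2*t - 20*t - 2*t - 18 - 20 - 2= 2*t^3 + 18*t^2 - 24*t - 40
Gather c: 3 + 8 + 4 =15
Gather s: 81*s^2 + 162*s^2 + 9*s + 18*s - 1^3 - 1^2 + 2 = 243*s^2 + 27*s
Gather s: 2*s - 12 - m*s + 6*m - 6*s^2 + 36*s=6*m - 6*s^2 + s*(38 - m) - 12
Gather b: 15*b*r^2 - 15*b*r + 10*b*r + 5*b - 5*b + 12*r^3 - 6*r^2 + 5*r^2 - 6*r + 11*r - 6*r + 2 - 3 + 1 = b*(15*r^2 - 5*r) + 12*r^3 - r^2 - r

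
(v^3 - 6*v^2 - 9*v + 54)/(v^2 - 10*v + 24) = (v^2 - 9)/(v - 4)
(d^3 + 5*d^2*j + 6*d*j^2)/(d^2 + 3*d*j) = d + 2*j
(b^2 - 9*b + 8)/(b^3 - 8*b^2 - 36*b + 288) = (b - 1)/(b^2 - 36)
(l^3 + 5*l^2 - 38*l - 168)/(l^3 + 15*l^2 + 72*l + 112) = (l - 6)/(l + 4)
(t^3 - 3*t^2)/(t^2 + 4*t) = t*(t - 3)/(t + 4)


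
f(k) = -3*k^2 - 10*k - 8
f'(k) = -6*k - 10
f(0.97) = -20.52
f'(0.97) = -15.82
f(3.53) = -80.68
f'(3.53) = -31.18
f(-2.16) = -0.40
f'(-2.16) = 2.96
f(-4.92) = -31.42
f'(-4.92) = 19.52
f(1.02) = -21.32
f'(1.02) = -16.12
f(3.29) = -73.37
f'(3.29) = -29.74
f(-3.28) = -7.48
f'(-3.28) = 9.68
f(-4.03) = -16.42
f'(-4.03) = 14.18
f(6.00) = -176.00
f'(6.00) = -46.00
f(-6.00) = -56.00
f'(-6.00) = 26.00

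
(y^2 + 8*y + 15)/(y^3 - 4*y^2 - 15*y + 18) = (y + 5)/(y^2 - 7*y + 6)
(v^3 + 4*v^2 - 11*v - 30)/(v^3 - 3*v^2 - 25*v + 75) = (v + 2)/(v - 5)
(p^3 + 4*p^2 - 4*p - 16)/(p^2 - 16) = (p^2 - 4)/(p - 4)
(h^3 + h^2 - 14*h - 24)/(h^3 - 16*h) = (h^2 + 5*h + 6)/(h*(h + 4))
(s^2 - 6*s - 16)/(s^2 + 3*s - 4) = (s^2 - 6*s - 16)/(s^2 + 3*s - 4)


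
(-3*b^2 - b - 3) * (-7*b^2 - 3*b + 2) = 21*b^4 + 16*b^3 + 18*b^2 + 7*b - 6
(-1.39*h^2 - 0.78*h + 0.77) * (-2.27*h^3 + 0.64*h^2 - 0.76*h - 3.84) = 3.1553*h^5 + 0.881*h^4 - 1.1907*h^3 + 6.4232*h^2 + 2.41*h - 2.9568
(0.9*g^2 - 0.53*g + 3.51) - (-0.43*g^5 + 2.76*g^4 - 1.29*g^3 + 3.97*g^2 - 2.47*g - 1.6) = 0.43*g^5 - 2.76*g^4 + 1.29*g^3 - 3.07*g^2 + 1.94*g + 5.11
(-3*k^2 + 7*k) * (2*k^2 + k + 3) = -6*k^4 + 11*k^3 - 2*k^2 + 21*k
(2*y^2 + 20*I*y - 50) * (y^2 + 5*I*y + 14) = 2*y^4 + 30*I*y^3 - 122*y^2 + 30*I*y - 700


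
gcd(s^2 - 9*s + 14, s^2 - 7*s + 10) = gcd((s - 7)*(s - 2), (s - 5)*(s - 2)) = s - 2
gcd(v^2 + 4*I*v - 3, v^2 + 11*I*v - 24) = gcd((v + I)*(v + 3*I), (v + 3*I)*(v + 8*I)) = v + 3*I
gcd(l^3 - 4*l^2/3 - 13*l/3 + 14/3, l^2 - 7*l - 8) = 1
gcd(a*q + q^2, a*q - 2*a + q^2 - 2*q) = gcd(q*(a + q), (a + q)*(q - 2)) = a + q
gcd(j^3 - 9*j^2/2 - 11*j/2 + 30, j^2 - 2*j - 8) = j - 4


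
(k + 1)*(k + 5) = k^2 + 6*k + 5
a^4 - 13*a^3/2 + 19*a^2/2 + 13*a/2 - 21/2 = (a - 7/2)*(a - 3)*(a - 1)*(a + 1)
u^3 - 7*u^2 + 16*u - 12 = (u - 3)*(u - 2)^2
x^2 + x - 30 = (x - 5)*(x + 6)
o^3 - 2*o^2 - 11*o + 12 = (o - 4)*(o - 1)*(o + 3)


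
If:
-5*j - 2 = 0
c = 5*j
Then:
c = -2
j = -2/5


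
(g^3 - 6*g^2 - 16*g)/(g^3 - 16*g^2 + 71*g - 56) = g*(g + 2)/(g^2 - 8*g + 7)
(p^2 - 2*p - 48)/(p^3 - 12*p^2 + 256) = (p + 6)/(p^2 - 4*p - 32)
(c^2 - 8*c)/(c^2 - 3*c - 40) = c/(c + 5)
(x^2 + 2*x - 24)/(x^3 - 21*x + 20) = (x + 6)/(x^2 + 4*x - 5)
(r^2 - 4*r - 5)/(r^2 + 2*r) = (r^2 - 4*r - 5)/(r*(r + 2))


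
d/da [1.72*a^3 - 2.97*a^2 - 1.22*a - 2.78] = 5.16*a^2 - 5.94*a - 1.22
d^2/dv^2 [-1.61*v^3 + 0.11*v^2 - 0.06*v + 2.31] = 0.22 - 9.66*v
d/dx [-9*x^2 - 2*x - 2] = -18*x - 2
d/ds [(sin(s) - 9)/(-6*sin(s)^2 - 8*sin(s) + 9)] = (6*sin(s)^2 - 108*sin(s) - 63)*cos(s)/(6*sin(s)^2 + 8*sin(s) - 9)^2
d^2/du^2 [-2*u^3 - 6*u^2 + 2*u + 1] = -12*u - 12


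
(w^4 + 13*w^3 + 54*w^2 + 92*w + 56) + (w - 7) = w^4 + 13*w^3 + 54*w^2 + 93*w + 49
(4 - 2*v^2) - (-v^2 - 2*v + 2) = -v^2 + 2*v + 2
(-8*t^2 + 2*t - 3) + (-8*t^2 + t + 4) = -16*t^2 + 3*t + 1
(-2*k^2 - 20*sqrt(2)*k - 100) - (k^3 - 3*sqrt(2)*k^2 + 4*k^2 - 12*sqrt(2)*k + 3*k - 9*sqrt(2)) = -k^3 - 6*k^2 + 3*sqrt(2)*k^2 - 8*sqrt(2)*k - 3*k - 100 + 9*sqrt(2)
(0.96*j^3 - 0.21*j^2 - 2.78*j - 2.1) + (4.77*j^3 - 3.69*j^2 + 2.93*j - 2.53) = 5.73*j^3 - 3.9*j^2 + 0.15*j - 4.63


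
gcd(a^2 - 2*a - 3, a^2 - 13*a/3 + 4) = a - 3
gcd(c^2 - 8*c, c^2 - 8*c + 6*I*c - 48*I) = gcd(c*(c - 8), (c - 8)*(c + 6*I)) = c - 8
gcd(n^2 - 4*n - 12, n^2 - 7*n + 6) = n - 6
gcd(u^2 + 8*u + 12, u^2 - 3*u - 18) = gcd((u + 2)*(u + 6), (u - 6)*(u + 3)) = 1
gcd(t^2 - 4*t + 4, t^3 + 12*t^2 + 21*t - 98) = t - 2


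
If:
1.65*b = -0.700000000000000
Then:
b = -0.42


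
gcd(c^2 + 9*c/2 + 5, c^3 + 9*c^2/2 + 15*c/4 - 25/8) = c + 5/2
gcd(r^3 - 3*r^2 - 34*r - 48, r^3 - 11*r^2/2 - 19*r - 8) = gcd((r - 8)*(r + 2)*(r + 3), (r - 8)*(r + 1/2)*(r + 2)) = r^2 - 6*r - 16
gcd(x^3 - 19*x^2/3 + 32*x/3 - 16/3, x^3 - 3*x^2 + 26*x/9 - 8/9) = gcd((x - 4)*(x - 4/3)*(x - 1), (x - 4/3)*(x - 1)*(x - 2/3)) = x^2 - 7*x/3 + 4/3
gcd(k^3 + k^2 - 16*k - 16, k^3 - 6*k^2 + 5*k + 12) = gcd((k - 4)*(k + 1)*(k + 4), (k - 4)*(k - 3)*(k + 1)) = k^2 - 3*k - 4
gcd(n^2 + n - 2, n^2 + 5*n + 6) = n + 2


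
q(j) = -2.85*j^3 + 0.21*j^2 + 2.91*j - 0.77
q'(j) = -8.55*j^2 + 0.42*j + 2.91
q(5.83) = -541.41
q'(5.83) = -285.25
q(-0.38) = -1.69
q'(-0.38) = 1.52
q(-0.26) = -1.46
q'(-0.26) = 2.22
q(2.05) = -18.48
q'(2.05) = -32.16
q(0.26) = -0.05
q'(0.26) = 2.44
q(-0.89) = -1.18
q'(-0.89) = -4.24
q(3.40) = -100.46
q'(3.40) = -94.50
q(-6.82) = 893.21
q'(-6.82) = -397.64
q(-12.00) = 4919.35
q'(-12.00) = -1233.33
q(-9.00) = 2067.70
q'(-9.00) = -693.42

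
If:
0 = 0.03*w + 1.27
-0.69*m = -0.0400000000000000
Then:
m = 0.06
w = -42.33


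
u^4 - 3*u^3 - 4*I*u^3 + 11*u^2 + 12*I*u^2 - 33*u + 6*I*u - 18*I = (u - 3)*(u - 6*I)*(u + I)^2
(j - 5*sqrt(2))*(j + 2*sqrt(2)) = j^2 - 3*sqrt(2)*j - 20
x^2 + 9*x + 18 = (x + 3)*(x + 6)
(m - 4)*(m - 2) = m^2 - 6*m + 8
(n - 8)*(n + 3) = n^2 - 5*n - 24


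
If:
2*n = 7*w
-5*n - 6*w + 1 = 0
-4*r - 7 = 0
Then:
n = 7/47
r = -7/4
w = 2/47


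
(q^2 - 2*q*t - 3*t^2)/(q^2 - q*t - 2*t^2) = (q - 3*t)/(q - 2*t)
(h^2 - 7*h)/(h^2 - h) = (h - 7)/(h - 1)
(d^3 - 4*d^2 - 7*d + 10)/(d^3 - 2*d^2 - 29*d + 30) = (d^2 - 3*d - 10)/(d^2 - d - 30)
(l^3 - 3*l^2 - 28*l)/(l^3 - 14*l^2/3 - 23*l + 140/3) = 3*l/(3*l - 5)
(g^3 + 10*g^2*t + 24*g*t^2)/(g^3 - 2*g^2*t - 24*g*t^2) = (-g - 6*t)/(-g + 6*t)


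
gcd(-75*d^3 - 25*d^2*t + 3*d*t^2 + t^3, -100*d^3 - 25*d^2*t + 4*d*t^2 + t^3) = -25*d^2 + t^2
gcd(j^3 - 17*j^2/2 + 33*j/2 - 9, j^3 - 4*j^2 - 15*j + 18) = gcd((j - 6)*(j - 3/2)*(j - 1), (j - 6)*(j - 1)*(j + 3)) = j^2 - 7*j + 6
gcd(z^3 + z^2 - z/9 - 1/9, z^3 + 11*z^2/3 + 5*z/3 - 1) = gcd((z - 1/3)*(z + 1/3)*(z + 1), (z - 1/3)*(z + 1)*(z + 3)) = z^2 + 2*z/3 - 1/3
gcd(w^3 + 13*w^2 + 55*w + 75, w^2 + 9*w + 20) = w + 5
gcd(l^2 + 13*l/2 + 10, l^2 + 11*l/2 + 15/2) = l + 5/2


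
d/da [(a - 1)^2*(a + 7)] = (a - 1)*(3*a + 13)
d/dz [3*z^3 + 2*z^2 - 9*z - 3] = 9*z^2 + 4*z - 9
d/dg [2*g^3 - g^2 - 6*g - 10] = 6*g^2 - 2*g - 6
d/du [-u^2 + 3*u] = 3 - 2*u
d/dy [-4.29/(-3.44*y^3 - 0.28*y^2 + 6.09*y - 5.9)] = (-44.2728*y^2 - 2.4024*y + 26.1261)/(3.44*y^3 + 0.28*y^2 - 6.09*y + 5.9)^2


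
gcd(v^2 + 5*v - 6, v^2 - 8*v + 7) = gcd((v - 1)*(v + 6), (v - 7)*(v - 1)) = v - 1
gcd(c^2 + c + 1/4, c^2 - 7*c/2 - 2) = c + 1/2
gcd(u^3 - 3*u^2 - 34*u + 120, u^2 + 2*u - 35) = u - 5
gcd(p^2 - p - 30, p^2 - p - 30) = p^2 - p - 30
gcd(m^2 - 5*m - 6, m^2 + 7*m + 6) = m + 1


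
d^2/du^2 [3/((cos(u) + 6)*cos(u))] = 3*(-2*(1 - cos(2*u))^2 + 45*cos(u) - 38*cos(2*u) - 9*cos(3*u) + 114)/(2*(cos(u) + 6)^3*cos(u)^3)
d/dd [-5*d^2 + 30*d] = 30 - 10*d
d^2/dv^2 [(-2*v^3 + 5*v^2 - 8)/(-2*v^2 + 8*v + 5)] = 2*(68*v^3 + 186*v^2 - 234*v + 467)/(8*v^6 - 96*v^5 + 324*v^4 - 32*v^3 - 810*v^2 - 600*v - 125)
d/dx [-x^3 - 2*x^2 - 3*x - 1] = -3*x^2 - 4*x - 3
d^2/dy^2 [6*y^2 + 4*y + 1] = 12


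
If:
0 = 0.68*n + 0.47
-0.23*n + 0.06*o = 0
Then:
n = -0.69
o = -2.65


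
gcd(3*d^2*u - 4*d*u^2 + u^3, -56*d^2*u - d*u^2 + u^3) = u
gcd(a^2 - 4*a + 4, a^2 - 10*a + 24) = 1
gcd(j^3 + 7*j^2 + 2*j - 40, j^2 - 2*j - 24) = j + 4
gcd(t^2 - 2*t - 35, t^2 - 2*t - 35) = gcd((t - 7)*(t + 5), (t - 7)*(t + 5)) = t^2 - 2*t - 35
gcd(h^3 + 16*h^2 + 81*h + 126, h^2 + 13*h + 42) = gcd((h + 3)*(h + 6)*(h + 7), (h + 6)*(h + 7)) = h^2 + 13*h + 42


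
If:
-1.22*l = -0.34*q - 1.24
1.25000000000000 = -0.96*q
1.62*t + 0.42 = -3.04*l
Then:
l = 0.65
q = -1.30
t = -1.49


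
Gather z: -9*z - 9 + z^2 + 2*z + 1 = z^2 - 7*z - 8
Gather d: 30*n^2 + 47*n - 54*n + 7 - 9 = 30*n^2 - 7*n - 2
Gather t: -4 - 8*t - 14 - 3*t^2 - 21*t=-3*t^2 - 29*t - 18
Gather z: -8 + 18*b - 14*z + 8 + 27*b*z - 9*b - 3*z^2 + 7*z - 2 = 9*b - 3*z^2 + z*(27*b - 7) - 2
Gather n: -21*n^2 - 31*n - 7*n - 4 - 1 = -21*n^2 - 38*n - 5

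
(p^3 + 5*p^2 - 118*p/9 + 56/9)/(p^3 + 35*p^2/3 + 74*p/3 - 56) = (p - 2/3)/(p + 6)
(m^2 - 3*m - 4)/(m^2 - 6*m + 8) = (m + 1)/(m - 2)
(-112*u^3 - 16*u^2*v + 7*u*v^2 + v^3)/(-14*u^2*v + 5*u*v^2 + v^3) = (16*u^2 - v^2)/(v*(2*u - v))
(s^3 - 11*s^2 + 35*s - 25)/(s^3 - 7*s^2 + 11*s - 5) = (s - 5)/(s - 1)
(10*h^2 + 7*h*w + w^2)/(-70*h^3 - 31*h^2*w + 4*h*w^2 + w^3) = (5*h + w)/(-35*h^2 + 2*h*w + w^2)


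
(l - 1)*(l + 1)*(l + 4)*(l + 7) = l^4 + 11*l^3 + 27*l^2 - 11*l - 28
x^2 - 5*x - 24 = (x - 8)*(x + 3)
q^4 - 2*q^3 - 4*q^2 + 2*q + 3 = (q - 3)*(q - 1)*(q + 1)^2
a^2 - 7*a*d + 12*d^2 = (a - 4*d)*(a - 3*d)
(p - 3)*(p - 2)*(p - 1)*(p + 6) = p^4 - 25*p^2 + 60*p - 36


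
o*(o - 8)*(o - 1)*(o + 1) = o^4 - 8*o^3 - o^2 + 8*o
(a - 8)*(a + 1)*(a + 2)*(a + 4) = a^4 - a^3 - 42*a^2 - 104*a - 64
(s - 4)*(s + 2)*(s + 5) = s^3 + 3*s^2 - 18*s - 40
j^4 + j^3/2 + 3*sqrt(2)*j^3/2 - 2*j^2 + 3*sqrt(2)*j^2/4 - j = j*(j + 1/2)*(j - sqrt(2)/2)*(j + 2*sqrt(2))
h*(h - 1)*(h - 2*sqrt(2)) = h^3 - 2*sqrt(2)*h^2 - h^2 + 2*sqrt(2)*h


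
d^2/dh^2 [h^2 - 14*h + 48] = 2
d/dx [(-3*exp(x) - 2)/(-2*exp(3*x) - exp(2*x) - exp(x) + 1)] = (-(3*exp(x) + 2)*(6*exp(2*x) + 2*exp(x) + 1) + 6*exp(3*x) + 3*exp(2*x) + 3*exp(x) - 3)*exp(x)/(2*exp(3*x) + exp(2*x) + exp(x) - 1)^2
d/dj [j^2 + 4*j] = 2*j + 4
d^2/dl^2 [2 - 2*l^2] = -4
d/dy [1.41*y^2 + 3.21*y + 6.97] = 2.82*y + 3.21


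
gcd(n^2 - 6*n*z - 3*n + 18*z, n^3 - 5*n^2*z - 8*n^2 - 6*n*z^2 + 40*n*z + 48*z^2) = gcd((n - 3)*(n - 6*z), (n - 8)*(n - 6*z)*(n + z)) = -n + 6*z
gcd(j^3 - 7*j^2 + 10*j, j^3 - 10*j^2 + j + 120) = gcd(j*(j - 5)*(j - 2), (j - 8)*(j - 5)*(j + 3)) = j - 5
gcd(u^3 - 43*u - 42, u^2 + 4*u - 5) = 1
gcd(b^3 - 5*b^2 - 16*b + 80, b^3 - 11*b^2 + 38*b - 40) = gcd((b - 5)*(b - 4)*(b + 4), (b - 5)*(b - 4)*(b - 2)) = b^2 - 9*b + 20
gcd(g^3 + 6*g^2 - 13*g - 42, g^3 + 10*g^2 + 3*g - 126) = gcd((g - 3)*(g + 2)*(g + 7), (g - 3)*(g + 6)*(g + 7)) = g^2 + 4*g - 21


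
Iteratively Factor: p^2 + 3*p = (p)*(p + 3)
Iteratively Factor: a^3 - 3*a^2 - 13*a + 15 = (a - 5)*(a^2 + 2*a - 3) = (a - 5)*(a + 3)*(a - 1)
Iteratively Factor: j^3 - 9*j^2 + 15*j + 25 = (j - 5)*(j^2 - 4*j - 5) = (j - 5)^2*(j + 1)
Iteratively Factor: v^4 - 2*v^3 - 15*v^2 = (v - 5)*(v^3 + 3*v^2) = v*(v - 5)*(v^2 + 3*v) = v^2*(v - 5)*(v + 3)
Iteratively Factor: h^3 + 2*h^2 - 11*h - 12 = (h + 4)*(h^2 - 2*h - 3) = (h - 3)*(h + 4)*(h + 1)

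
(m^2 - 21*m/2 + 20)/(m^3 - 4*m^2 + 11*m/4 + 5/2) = 2*(m - 8)/(2*m^2 - 3*m - 2)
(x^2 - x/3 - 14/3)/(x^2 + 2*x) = (x - 7/3)/x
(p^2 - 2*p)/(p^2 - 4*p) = (p - 2)/(p - 4)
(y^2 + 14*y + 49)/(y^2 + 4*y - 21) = (y + 7)/(y - 3)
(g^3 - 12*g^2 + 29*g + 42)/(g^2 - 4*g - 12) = (g^2 - 6*g - 7)/(g + 2)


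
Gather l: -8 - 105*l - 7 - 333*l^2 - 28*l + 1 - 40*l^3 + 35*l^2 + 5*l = -40*l^3 - 298*l^2 - 128*l - 14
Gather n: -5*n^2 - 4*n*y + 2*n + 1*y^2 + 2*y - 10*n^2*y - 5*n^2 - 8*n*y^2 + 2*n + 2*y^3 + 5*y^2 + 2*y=n^2*(-10*y - 10) + n*(-8*y^2 - 4*y + 4) + 2*y^3 + 6*y^2 + 4*y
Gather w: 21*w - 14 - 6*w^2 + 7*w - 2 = -6*w^2 + 28*w - 16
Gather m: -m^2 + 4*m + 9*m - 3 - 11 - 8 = -m^2 + 13*m - 22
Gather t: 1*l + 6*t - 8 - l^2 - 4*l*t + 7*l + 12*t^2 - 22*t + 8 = -l^2 + 8*l + 12*t^2 + t*(-4*l - 16)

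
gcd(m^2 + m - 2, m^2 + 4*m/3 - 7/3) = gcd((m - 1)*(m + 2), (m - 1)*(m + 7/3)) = m - 1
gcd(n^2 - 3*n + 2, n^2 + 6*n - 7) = n - 1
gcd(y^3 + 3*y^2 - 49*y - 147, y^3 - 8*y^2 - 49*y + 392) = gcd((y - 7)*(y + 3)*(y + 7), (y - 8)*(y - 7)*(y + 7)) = y^2 - 49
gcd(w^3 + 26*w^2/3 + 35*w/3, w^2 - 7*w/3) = w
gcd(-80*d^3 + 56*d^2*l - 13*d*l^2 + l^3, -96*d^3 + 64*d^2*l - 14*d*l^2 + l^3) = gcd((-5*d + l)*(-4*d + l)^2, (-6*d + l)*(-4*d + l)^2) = 16*d^2 - 8*d*l + l^2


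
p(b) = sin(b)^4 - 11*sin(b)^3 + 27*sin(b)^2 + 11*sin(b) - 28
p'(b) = 4*sin(b)^3*cos(b) - 33*sin(b)^2*cos(b) + 54*sin(b)*cos(b) + 11*cos(b)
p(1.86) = -1.49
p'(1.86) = -10.26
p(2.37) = -10.70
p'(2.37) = -24.35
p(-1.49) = -0.26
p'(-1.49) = -6.42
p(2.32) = -9.50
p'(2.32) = -23.44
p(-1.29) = -3.03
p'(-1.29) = -20.76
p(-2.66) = -26.16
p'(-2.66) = 19.05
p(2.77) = -20.96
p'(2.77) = -24.64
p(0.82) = -9.54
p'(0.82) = 23.47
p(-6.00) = -23.05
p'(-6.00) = 22.66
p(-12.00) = -15.94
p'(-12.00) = 26.24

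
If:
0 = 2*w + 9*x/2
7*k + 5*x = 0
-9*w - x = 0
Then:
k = 0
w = 0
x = 0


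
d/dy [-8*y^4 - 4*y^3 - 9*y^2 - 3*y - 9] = -32*y^3 - 12*y^2 - 18*y - 3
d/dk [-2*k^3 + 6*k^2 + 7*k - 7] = -6*k^2 + 12*k + 7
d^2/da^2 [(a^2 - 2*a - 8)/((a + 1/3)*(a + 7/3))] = 18*(-378*a^3 - 2133*a^2 - 4806*a - 3719)/(729*a^6 + 5832*a^5 + 17253*a^4 + 22896*a^3 + 13419*a^2 + 3528*a + 343)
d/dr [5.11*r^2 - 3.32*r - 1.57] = 10.22*r - 3.32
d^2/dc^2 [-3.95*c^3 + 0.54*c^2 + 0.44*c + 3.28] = 1.08 - 23.7*c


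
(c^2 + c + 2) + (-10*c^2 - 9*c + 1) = -9*c^2 - 8*c + 3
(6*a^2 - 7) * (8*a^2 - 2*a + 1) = 48*a^4 - 12*a^3 - 50*a^2 + 14*a - 7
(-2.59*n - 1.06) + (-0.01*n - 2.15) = -2.6*n - 3.21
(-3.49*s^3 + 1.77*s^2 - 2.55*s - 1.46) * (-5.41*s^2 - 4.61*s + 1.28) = 18.8809*s^5 + 6.5132*s^4 + 1.1686*s^3 + 21.9197*s^2 + 3.4666*s - 1.8688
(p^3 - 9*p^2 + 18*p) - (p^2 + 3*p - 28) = p^3 - 10*p^2 + 15*p + 28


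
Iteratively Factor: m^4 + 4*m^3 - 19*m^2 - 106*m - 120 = (m + 4)*(m^3 - 19*m - 30) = (m + 2)*(m + 4)*(m^2 - 2*m - 15) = (m + 2)*(m + 3)*(m + 4)*(m - 5)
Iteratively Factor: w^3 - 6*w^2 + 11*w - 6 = (w - 3)*(w^2 - 3*w + 2) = (w - 3)*(w - 2)*(w - 1)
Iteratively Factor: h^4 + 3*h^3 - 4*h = (h)*(h^3 + 3*h^2 - 4) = h*(h - 1)*(h^2 + 4*h + 4) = h*(h - 1)*(h + 2)*(h + 2)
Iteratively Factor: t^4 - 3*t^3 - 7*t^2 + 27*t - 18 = (t - 2)*(t^3 - t^2 - 9*t + 9) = (t - 3)*(t - 2)*(t^2 + 2*t - 3) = (t - 3)*(t - 2)*(t - 1)*(t + 3)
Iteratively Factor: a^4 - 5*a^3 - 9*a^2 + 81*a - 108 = (a - 3)*(a^3 - 2*a^2 - 15*a + 36) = (a - 3)^2*(a^2 + a - 12) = (a - 3)^3*(a + 4)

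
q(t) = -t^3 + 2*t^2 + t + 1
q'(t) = -3*t^2 + 4*t + 1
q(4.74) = -55.82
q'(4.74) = -47.44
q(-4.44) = 123.52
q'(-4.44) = -75.90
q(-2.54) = 27.75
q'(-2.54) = -28.51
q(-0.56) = 1.24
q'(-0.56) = -2.18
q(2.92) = -3.92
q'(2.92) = -12.90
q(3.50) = -13.88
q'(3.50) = -21.75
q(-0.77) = 1.87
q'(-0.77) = -3.86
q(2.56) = -0.11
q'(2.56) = -8.42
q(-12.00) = 2005.00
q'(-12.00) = -479.00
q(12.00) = -1427.00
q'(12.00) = -383.00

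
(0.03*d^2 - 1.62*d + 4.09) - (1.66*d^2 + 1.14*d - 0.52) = -1.63*d^2 - 2.76*d + 4.61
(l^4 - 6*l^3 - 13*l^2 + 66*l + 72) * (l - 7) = l^5 - 13*l^4 + 29*l^3 + 157*l^2 - 390*l - 504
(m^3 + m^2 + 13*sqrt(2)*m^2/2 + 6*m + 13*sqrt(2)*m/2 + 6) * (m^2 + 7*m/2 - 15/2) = m^5 + 9*m^4/2 + 13*sqrt(2)*m^4/2 + 2*m^3 + 117*sqrt(2)*m^3/4 - 26*sqrt(2)*m^2 + 39*m^2/2 - 195*sqrt(2)*m/4 - 24*m - 45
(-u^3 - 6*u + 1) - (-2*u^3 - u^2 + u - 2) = u^3 + u^2 - 7*u + 3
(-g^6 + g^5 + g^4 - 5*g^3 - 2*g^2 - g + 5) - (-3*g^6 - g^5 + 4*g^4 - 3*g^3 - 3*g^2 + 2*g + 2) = 2*g^6 + 2*g^5 - 3*g^4 - 2*g^3 + g^2 - 3*g + 3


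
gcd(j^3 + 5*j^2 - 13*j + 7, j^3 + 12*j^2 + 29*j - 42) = j^2 + 6*j - 7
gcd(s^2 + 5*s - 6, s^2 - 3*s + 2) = s - 1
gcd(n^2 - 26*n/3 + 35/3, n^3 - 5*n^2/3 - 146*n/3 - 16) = 1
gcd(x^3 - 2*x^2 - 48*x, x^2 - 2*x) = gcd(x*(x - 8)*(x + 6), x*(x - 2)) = x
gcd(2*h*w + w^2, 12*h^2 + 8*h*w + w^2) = 2*h + w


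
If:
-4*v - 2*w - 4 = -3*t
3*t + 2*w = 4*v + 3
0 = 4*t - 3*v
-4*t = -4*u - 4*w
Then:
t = -3/2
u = -5/4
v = -2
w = -1/4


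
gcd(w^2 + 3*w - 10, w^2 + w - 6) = w - 2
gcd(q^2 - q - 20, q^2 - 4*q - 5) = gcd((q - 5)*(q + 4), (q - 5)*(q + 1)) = q - 5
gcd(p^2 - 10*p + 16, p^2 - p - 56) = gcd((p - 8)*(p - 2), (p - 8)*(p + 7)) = p - 8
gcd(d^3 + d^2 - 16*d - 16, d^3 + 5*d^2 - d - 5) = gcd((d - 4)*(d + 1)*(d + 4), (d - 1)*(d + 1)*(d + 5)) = d + 1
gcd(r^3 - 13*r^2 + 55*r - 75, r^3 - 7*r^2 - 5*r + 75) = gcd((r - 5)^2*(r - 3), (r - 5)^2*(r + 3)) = r^2 - 10*r + 25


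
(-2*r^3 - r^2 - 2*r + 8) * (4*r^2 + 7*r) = -8*r^5 - 18*r^4 - 15*r^3 + 18*r^2 + 56*r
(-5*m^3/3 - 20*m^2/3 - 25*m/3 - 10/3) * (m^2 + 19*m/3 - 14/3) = -5*m^5/3 - 155*m^4/9 - 385*m^3/9 - 25*m^2 + 160*m/9 + 140/9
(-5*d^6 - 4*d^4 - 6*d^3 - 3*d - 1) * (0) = 0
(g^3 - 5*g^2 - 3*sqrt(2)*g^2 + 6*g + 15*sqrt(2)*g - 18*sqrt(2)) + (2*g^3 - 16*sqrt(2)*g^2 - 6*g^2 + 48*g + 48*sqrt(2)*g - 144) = 3*g^3 - 19*sqrt(2)*g^2 - 11*g^2 + 54*g + 63*sqrt(2)*g - 144 - 18*sqrt(2)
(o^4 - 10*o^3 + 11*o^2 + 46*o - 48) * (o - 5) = o^5 - 15*o^4 + 61*o^3 - 9*o^2 - 278*o + 240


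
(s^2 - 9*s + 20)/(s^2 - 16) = (s - 5)/(s + 4)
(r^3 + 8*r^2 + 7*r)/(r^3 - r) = (r + 7)/(r - 1)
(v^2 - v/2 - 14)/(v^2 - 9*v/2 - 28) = (v - 4)/(v - 8)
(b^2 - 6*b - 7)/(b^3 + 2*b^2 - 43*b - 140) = (b + 1)/(b^2 + 9*b + 20)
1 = 1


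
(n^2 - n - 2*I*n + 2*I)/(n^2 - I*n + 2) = (n - 1)/(n + I)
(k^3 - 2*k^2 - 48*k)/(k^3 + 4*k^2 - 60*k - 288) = k/(k + 6)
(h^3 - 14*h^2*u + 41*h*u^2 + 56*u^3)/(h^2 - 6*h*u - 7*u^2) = h - 8*u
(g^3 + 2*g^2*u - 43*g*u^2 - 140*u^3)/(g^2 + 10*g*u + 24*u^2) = (g^2 - 2*g*u - 35*u^2)/(g + 6*u)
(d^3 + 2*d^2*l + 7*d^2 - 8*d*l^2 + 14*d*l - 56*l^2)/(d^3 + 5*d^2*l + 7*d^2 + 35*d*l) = (d^2 + 2*d*l - 8*l^2)/(d*(d + 5*l))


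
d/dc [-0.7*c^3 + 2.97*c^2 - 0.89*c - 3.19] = -2.1*c^2 + 5.94*c - 0.89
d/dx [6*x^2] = 12*x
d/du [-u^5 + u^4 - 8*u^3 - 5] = u^2*(-5*u^2 + 4*u - 24)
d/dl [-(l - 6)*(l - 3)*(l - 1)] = -3*l^2 + 20*l - 27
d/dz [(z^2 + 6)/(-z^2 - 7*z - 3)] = (-7*z^2 + 6*z + 42)/(z^4 + 14*z^3 + 55*z^2 + 42*z + 9)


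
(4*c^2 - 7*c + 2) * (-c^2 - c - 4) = -4*c^4 + 3*c^3 - 11*c^2 + 26*c - 8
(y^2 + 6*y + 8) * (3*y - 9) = 3*y^3 + 9*y^2 - 30*y - 72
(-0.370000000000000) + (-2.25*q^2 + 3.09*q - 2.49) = -2.25*q^2 + 3.09*q - 2.86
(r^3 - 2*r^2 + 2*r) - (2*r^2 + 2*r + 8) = r^3 - 4*r^2 - 8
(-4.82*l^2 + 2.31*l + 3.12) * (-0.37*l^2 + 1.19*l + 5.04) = 1.7834*l^4 - 6.5905*l^3 - 22.6983*l^2 + 15.3552*l + 15.7248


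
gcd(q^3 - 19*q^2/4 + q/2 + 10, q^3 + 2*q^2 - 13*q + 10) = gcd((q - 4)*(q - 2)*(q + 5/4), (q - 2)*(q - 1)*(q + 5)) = q - 2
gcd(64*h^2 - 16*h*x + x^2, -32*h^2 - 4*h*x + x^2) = -8*h + x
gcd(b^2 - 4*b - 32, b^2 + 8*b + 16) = b + 4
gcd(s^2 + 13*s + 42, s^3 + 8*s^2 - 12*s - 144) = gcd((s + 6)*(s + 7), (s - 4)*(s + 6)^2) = s + 6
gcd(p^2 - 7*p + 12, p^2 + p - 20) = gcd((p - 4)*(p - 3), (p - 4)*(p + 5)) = p - 4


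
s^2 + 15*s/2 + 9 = (s + 3/2)*(s + 6)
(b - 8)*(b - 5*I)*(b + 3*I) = b^3 - 8*b^2 - 2*I*b^2 + 15*b + 16*I*b - 120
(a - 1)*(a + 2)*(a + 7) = a^3 + 8*a^2 + 5*a - 14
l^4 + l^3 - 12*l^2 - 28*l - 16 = (l - 4)*(l + 1)*(l + 2)^2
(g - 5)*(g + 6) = g^2 + g - 30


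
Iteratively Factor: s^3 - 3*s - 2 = (s - 2)*(s^2 + 2*s + 1) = (s - 2)*(s + 1)*(s + 1)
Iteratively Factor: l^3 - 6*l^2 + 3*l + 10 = (l - 2)*(l^2 - 4*l - 5) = (l - 5)*(l - 2)*(l + 1)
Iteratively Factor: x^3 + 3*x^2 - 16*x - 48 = (x + 4)*(x^2 - x - 12) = (x + 3)*(x + 4)*(x - 4)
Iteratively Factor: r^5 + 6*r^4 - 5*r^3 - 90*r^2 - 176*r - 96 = (r + 1)*(r^4 + 5*r^3 - 10*r^2 - 80*r - 96) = (r + 1)*(r + 2)*(r^3 + 3*r^2 - 16*r - 48) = (r + 1)*(r + 2)*(r + 3)*(r^2 - 16) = (r + 1)*(r + 2)*(r + 3)*(r + 4)*(r - 4)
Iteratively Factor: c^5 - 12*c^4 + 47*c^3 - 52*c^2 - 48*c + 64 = (c + 1)*(c^4 - 13*c^3 + 60*c^2 - 112*c + 64) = (c - 4)*(c + 1)*(c^3 - 9*c^2 + 24*c - 16) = (c - 4)^2*(c + 1)*(c^2 - 5*c + 4) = (c - 4)^3*(c + 1)*(c - 1)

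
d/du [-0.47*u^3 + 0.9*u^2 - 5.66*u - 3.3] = -1.41*u^2 + 1.8*u - 5.66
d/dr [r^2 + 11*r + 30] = 2*r + 11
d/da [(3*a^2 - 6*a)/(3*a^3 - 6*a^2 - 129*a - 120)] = (-a^4 + 4*a^3 - 47*a^2 - 80*a + 80)/(a^6 - 4*a^5 - 82*a^4 + 92*a^3 + 2009*a^2 + 3440*a + 1600)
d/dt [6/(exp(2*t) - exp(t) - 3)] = (6 - 12*exp(t))*exp(t)/(-exp(2*t) + exp(t) + 3)^2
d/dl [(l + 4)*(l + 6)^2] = (l + 6)*(3*l + 14)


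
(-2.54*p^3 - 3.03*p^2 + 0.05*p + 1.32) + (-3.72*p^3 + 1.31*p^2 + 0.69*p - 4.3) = -6.26*p^3 - 1.72*p^2 + 0.74*p - 2.98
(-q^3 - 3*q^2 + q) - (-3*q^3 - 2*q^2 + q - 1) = 2*q^3 - q^2 + 1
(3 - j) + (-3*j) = 3 - 4*j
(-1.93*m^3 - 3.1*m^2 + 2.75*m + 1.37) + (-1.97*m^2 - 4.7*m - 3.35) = -1.93*m^3 - 5.07*m^2 - 1.95*m - 1.98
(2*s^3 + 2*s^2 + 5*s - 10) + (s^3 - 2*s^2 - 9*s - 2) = 3*s^3 - 4*s - 12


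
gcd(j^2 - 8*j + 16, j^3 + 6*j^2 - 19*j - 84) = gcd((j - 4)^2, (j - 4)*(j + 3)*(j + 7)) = j - 4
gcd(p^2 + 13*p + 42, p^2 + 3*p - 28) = p + 7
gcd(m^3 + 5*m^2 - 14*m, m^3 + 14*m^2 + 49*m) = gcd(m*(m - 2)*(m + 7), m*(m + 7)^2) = m^2 + 7*m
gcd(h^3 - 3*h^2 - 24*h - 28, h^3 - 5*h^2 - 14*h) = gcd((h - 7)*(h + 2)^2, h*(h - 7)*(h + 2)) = h^2 - 5*h - 14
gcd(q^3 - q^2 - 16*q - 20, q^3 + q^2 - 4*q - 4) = q + 2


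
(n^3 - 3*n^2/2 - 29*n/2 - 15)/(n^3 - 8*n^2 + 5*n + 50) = (n + 3/2)/(n - 5)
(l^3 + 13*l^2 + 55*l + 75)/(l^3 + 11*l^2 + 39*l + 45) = (l + 5)/(l + 3)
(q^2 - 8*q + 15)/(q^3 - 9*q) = (q - 5)/(q*(q + 3))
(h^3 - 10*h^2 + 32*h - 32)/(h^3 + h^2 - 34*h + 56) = (h - 4)/(h + 7)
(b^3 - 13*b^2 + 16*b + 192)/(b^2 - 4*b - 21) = (b^2 - 16*b + 64)/(b - 7)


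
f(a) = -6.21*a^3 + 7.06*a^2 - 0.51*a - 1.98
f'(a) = -18.63*a^2 + 14.12*a - 0.51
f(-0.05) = -1.94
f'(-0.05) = -1.26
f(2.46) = -52.96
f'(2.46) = -78.52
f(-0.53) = 1.20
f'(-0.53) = -13.23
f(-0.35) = -0.67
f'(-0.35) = -7.73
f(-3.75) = 426.69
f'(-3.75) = -315.44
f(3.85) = -253.68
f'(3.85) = -222.29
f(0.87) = -1.17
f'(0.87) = -2.33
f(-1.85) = 62.45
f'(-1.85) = -90.39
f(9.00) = -3961.80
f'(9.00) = -1382.46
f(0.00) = -1.98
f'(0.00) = -0.51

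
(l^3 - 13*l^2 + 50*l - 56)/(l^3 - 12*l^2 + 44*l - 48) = (l - 7)/(l - 6)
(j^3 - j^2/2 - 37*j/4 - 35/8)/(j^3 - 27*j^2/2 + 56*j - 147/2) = (j^2 + 3*j + 5/4)/(j^2 - 10*j + 21)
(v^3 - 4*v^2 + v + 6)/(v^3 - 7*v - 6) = (v - 2)/(v + 2)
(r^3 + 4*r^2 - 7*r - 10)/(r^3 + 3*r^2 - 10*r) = (r + 1)/r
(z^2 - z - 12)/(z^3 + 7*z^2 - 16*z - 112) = (z + 3)/(z^2 + 11*z + 28)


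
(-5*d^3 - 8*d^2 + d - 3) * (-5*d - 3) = 25*d^4 + 55*d^3 + 19*d^2 + 12*d + 9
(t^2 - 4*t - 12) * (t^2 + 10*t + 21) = t^4 + 6*t^3 - 31*t^2 - 204*t - 252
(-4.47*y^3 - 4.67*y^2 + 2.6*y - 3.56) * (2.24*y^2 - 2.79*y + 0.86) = -10.0128*y^5 + 2.0105*y^4 + 15.0091*y^3 - 19.2446*y^2 + 12.1684*y - 3.0616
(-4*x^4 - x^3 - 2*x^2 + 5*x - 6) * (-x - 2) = 4*x^5 + 9*x^4 + 4*x^3 - x^2 - 4*x + 12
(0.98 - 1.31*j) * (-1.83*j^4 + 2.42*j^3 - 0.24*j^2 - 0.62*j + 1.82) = 2.3973*j^5 - 4.9636*j^4 + 2.686*j^3 + 0.577*j^2 - 2.9918*j + 1.7836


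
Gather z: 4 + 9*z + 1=9*z + 5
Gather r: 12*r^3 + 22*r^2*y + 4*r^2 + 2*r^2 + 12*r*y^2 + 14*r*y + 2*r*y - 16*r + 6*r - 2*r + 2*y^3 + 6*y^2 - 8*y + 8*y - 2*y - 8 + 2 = 12*r^3 + r^2*(22*y + 6) + r*(12*y^2 + 16*y - 12) + 2*y^3 + 6*y^2 - 2*y - 6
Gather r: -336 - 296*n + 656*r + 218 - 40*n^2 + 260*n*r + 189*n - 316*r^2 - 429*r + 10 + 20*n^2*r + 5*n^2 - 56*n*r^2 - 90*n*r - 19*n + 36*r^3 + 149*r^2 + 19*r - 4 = -35*n^2 - 126*n + 36*r^3 + r^2*(-56*n - 167) + r*(20*n^2 + 170*n + 246) - 112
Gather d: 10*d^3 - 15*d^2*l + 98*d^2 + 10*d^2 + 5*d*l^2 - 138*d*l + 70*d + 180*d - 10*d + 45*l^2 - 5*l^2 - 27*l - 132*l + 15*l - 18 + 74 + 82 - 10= 10*d^3 + d^2*(108 - 15*l) + d*(5*l^2 - 138*l + 240) + 40*l^2 - 144*l + 128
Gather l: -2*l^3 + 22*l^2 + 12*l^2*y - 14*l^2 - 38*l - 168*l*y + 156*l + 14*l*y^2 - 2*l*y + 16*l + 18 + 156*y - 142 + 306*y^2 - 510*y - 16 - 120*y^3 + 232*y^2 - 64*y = -2*l^3 + l^2*(12*y + 8) + l*(14*y^2 - 170*y + 134) - 120*y^3 + 538*y^2 - 418*y - 140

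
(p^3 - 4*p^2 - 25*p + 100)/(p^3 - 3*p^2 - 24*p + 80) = (p - 5)/(p - 4)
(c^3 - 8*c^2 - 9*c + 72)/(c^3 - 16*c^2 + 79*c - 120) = (c + 3)/(c - 5)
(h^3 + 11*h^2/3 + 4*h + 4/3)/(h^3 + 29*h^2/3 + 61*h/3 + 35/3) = (3*h^2 + 8*h + 4)/(3*h^2 + 26*h + 35)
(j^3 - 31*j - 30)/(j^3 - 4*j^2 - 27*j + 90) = (j + 1)/(j - 3)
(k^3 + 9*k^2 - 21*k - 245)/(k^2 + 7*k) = k + 2 - 35/k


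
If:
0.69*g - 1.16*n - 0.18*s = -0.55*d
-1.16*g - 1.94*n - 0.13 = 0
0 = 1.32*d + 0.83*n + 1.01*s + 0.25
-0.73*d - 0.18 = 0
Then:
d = -0.25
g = 0.06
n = -0.10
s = 0.16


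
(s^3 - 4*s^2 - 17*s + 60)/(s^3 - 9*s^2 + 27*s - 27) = (s^2 - s - 20)/(s^2 - 6*s + 9)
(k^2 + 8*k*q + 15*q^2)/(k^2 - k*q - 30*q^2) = (-k - 3*q)/(-k + 6*q)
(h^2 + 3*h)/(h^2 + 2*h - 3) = h/(h - 1)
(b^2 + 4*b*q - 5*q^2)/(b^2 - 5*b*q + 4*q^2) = (-b - 5*q)/(-b + 4*q)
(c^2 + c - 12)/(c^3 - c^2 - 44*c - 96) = (c - 3)/(c^2 - 5*c - 24)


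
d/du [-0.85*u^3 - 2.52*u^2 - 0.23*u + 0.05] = -2.55*u^2 - 5.04*u - 0.23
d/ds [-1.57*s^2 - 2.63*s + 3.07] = -3.14*s - 2.63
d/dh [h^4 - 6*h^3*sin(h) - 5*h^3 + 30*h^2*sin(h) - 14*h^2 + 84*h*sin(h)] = -6*h^3*cos(h) + 4*h^3 - 18*h^2*sin(h) + 30*h^2*cos(h) - 15*h^2 + 60*h*sin(h) + 84*h*cos(h) - 28*h + 84*sin(h)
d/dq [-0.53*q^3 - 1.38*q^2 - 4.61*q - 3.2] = -1.59*q^2 - 2.76*q - 4.61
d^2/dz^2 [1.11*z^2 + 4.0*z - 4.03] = 2.22000000000000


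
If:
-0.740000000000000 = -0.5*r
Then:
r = 1.48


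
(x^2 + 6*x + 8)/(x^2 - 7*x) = (x^2 + 6*x + 8)/(x*(x - 7))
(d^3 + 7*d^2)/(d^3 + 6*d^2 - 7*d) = d/(d - 1)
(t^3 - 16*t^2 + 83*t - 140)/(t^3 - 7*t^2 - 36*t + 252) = (t^2 - 9*t + 20)/(t^2 - 36)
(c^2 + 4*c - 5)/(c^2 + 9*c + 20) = (c - 1)/(c + 4)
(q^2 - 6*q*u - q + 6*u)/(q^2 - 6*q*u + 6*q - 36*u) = (q - 1)/(q + 6)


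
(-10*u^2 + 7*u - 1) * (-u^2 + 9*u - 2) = 10*u^4 - 97*u^3 + 84*u^2 - 23*u + 2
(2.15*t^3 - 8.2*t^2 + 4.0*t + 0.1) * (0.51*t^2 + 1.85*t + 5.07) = 1.0965*t^5 - 0.204499999999999*t^4 - 2.2295*t^3 - 34.123*t^2 + 20.465*t + 0.507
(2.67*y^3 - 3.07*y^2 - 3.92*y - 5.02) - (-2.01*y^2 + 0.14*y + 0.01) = 2.67*y^3 - 1.06*y^2 - 4.06*y - 5.03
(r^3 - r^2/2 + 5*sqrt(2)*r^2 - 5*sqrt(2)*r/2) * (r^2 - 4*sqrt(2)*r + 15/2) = r^5 - r^4/2 + sqrt(2)*r^4 - 65*r^3/2 - sqrt(2)*r^3/2 + 65*r^2/4 + 75*sqrt(2)*r^2/2 - 75*sqrt(2)*r/4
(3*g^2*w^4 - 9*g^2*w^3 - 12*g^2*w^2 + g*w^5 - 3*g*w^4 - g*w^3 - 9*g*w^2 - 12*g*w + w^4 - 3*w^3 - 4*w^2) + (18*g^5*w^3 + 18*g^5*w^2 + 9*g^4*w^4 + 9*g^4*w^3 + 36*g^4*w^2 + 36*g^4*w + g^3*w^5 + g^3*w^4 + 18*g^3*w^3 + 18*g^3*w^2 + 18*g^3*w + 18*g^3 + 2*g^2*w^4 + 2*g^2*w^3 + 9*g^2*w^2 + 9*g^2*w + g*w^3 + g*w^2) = 18*g^5*w^3 + 18*g^5*w^2 + 9*g^4*w^4 + 9*g^4*w^3 + 36*g^4*w^2 + 36*g^4*w + g^3*w^5 + g^3*w^4 + 18*g^3*w^3 + 18*g^3*w^2 + 18*g^3*w + 18*g^3 + 5*g^2*w^4 - 7*g^2*w^3 - 3*g^2*w^2 + 9*g^2*w + g*w^5 - 3*g*w^4 - 8*g*w^2 - 12*g*w + w^4 - 3*w^3 - 4*w^2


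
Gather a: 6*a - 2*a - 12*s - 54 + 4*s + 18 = 4*a - 8*s - 36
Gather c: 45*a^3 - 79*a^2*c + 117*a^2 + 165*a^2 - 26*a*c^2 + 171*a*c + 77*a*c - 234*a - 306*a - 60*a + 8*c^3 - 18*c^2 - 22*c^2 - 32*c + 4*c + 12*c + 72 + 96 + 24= 45*a^3 + 282*a^2 - 600*a + 8*c^3 + c^2*(-26*a - 40) + c*(-79*a^2 + 248*a - 16) + 192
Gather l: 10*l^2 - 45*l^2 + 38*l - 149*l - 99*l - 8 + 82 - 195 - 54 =-35*l^2 - 210*l - 175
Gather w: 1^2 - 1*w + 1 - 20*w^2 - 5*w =-20*w^2 - 6*w + 2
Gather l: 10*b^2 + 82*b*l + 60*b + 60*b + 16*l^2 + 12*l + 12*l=10*b^2 + 120*b + 16*l^2 + l*(82*b + 24)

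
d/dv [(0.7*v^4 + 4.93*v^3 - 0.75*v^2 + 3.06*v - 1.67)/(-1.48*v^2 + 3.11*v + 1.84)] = (-2.072*v^5 - 0.765400000000001*v^4 + 35.8166*v^3 + 29.4099*v^2 - 7.7032*v + 10.8241)/(2.1904*v^4 - 9.2056*v^3 + 4.2257*v^2 + 11.4448*v + 3.3856)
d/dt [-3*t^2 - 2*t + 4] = -6*t - 2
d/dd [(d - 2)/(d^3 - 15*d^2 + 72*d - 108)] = (-2*d^2 + 9*d - 6)/(d^5 - 24*d^4 + 225*d^3 - 1026*d^2 + 2268*d - 1944)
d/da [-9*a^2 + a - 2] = 1 - 18*a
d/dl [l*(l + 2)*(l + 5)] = 3*l^2 + 14*l + 10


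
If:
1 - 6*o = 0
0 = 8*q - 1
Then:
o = 1/6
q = 1/8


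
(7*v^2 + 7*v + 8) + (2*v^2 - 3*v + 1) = 9*v^2 + 4*v + 9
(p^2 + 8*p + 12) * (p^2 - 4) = p^4 + 8*p^3 + 8*p^2 - 32*p - 48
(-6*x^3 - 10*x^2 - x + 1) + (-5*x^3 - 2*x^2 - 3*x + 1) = -11*x^3 - 12*x^2 - 4*x + 2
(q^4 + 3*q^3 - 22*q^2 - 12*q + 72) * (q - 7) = q^5 - 4*q^4 - 43*q^3 + 142*q^2 + 156*q - 504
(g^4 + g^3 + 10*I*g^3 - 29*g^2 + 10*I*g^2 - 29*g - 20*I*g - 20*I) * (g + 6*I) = g^5 + g^4 + 16*I*g^4 - 89*g^3 + 16*I*g^3 - 89*g^2 - 194*I*g^2 + 120*g - 194*I*g + 120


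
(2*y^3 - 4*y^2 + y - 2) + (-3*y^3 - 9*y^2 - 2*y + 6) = -y^3 - 13*y^2 - y + 4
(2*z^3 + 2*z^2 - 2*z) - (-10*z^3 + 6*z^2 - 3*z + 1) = 12*z^3 - 4*z^2 + z - 1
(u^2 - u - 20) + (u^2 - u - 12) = 2*u^2 - 2*u - 32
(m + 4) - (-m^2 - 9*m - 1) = m^2 + 10*m + 5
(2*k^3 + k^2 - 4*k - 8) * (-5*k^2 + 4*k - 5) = -10*k^5 + 3*k^4 + 14*k^3 + 19*k^2 - 12*k + 40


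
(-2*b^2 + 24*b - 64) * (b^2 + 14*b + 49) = -2*b^4 - 4*b^3 + 174*b^2 + 280*b - 3136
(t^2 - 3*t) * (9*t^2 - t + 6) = 9*t^4 - 28*t^3 + 9*t^2 - 18*t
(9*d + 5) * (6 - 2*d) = -18*d^2 + 44*d + 30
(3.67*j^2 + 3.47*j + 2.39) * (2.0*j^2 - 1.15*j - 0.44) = 7.34*j^4 + 2.7195*j^3 - 0.825299999999999*j^2 - 4.2753*j - 1.0516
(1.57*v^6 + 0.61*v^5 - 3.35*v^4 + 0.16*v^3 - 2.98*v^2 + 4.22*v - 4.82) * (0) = 0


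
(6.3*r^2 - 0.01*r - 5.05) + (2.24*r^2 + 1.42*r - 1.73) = 8.54*r^2 + 1.41*r - 6.78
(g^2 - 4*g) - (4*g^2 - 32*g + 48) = -3*g^2 + 28*g - 48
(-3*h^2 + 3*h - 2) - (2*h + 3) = -3*h^2 + h - 5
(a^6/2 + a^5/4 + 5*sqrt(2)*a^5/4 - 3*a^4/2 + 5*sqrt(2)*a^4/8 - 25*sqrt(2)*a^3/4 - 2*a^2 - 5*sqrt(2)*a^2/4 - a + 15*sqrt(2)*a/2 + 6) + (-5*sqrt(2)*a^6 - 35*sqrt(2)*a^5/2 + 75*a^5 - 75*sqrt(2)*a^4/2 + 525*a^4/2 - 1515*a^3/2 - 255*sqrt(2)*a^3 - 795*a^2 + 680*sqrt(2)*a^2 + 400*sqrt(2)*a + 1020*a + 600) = -5*sqrt(2)*a^6 + a^6/2 - 65*sqrt(2)*a^5/4 + 301*a^5/4 - 295*sqrt(2)*a^4/8 + 261*a^4 - 1515*a^3/2 - 1045*sqrt(2)*a^3/4 - 797*a^2 + 2715*sqrt(2)*a^2/4 + 815*sqrt(2)*a/2 + 1019*a + 606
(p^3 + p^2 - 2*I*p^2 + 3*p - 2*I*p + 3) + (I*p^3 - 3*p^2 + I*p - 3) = p^3 + I*p^3 - 2*p^2 - 2*I*p^2 + 3*p - I*p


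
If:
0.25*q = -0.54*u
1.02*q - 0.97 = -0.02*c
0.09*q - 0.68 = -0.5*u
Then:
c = 293.62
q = -4.81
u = 2.23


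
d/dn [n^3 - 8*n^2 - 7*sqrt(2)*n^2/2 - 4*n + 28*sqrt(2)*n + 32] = 3*n^2 - 16*n - 7*sqrt(2)*n - 4 + 28*sqrt(2)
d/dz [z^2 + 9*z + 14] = 2*z + 9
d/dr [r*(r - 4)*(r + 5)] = 3*r^2 + 2*r - 20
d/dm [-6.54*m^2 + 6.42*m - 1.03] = 6.42 - 13.08*m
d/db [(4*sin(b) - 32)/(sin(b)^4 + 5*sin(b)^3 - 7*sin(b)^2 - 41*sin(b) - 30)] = 4*(-3*sin(b)^4 + 22*sin(b)^3 + 127*sin(b)^2 - 112*sin(b) - 358)*cos(b)/((sin(b) - 3)^2*(sin(b) + 1)^2*(sin(b) + 2)^2*(sin(b) + 5)^2)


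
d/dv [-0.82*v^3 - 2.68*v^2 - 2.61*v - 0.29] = -2.46*v^2 - 5.36*v - 2.61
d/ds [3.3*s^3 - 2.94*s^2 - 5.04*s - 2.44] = 9.9*s^2 - 5.88*s - 5.04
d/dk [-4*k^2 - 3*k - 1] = -8*k - 3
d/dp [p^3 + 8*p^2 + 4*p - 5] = 3*p^2 + 16*p + 4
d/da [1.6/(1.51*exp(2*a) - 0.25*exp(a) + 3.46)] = (0.4 - 4.832*exp(a))*exp(a)/(1.51*exp(2*a) - 0.25*exp(a) + 3.46)^2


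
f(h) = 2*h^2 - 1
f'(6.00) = 24.00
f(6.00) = 71.00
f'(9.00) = 36.00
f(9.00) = 161.00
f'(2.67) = 10.68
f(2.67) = 13.26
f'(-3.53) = -14.12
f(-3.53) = 23.92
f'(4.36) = 17.44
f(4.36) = 37.02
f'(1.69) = 6.76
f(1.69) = 4.71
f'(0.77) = 3.08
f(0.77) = 0.19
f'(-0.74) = -2.96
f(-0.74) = 0.10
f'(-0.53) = -2.12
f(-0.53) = -0.44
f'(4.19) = 16.76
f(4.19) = 34.11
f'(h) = 4*h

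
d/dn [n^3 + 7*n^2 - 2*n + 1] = 3*n^2 + 14*n - 2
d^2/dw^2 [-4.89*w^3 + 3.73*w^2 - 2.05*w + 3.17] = 7.46 - 29.34*w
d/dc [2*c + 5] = 2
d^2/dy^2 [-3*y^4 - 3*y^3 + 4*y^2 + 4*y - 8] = -36*y^2 - 18*y + 8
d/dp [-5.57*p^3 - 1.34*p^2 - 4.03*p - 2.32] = -16.71*p^2 - 2.68*p - 4.03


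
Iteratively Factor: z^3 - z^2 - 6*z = (z - 3)*(z^2 + 2*z) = z*(z - 3)*(z + 2)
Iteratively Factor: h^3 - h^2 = (h - 1)*(h^2) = h*(h - 1)*(h)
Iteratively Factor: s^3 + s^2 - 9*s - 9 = (s + 3)*(s^2 - 2*s - 3) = (s - 3)*(s + 3)*(s + 1)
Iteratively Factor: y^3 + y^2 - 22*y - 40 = (y + 4)*(y^2 - 3*y - 10) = (y - 5)*(y + 4)*(y + 2)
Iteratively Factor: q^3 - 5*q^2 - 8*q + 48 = (q + 3)*(q^2 - 8*q + 16) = (q - 4)*(q + 3)*(q - 4)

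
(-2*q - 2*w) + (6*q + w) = 4*q - w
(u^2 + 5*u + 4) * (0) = 0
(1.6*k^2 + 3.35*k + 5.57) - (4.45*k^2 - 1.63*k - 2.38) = -2.85*k^2 + 4.98*k + 7.95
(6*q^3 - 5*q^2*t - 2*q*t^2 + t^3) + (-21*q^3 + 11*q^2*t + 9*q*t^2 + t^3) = -15*q^3 + 6*q^2*t + 7*q*t^2 + 2*t^3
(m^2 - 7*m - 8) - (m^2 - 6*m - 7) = -m - 1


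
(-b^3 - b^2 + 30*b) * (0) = 0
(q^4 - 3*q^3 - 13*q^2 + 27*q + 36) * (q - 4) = q^5 - 7*q^4 - q^3 + 79*q^2 - 72*q - 144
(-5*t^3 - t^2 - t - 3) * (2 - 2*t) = 10*t^4 - 8*t^3 + 4*t - 6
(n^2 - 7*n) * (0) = 0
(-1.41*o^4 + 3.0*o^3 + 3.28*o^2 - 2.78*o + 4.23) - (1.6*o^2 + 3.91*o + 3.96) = -1.41*o^4 + 3.0*o^3 + 1.68*o^2 - 6.69*o + 0.27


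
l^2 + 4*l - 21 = (l - 3)*(l + 7)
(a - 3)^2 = a^2 - 6*a + 9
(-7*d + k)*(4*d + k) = -28*d^2 - 3*d*k + k^2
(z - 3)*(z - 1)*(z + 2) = z^3 - 2*z^2 - 5*z + 6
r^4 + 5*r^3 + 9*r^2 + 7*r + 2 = (r + 1)^3*(r + 2)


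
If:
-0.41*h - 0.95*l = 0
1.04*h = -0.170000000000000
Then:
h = -0.16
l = 0.07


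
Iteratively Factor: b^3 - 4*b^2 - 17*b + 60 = (b + 4)*(b^2 - 8*b + 15) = (b - 3)*(b + 4)*(b - 5)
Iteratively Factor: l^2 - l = (l)*(l - 1)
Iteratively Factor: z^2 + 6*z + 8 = (z + 2)*(z + 4)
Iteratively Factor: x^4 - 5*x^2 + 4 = (x + 2)*(x^3 - 2*x^2 - x + 2) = (x - 2)*(x + 2)*(x^2 - 1) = (x - 2)*(x - 1)*(x + 2)*(x + 1)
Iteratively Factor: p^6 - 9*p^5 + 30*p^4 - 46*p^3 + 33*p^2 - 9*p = (p - 3)*(p^5 - 6*p^4 + 12*p^3 - 10*p^2 + 3*p) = (p - 3)^2*(p^4 - 3*p^3 + 3*p^2 - p) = (p - 3)^2*(p - 1)*(p^3 - 2*p^2 + p) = (p - 3)^2*(p - 1)^2*(p^2 - p) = (p - 3)^2*(p - 1)^3*(p)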